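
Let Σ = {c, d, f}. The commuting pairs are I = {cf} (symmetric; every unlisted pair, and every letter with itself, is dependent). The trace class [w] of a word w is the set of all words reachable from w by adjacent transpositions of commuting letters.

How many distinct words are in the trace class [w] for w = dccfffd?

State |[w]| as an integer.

10

0(d) covers ∅
1(c) covers 0:d
2(c) covers 1:c
3(f) covers 0:d
4(f) covers 3:f
5(f) covers 4:f
6(d) covers 2:c, 5:f
floor of heap: 0:d
completions by unplaced set U, small U first (add the entries for U minus each lowest piece of U):
  |U|=1: {6}:1
  |U|=2: {2,6}:1  {5,6}:1
  |U|=3: {1,2,6}:1  {2,5,6}:2  {4,5,6}:1
  |U|=4: {1,2,5,6}:3  {2,4,5,6}:3  {3,4,5,6}:1
  |U|=5: {1,2,4,5,6}:6  {2,3,4,5,6}:4
  start at 0(d): 10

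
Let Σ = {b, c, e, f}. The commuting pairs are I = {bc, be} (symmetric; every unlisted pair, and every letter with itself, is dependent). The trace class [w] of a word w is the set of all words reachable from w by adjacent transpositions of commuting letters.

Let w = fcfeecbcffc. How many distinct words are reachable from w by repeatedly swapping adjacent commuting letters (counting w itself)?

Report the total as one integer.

drop 0:f onto floor
drop 1:c onto {0:f}
drop 2:f onto {1:c}
drop 3:e onto {2:f}
drop 4:e onto {3:e}
drop 5:c onto {4:e}
drop 6:b onto {2:f}
drop 7:c onto {5:c}
drop 8:f onto {6:b, 7:c}
drop 9:f onto {8:f}
drop 10:c onto {9:f}
ground layer = {0:f}
drop-orders for the pieces not yet dropped (sum over which currently-grounded one goes next):
  1 to go: {10} 1
  2 to go: {9,10} 1
  3 to go: {8,9,10} 1
  4 to go: {6,8,9,10} 1  {7,8,9,10} 1
  5 to go: {5,7,8,9,10} 1  {6,7,8,9,10} 2
  6 to go: {4,5,7,8,9,10} 1  {5,6,7,8,9,10} 3
  7 to go: {3,4,5,7,8,9,10} 1  {4,5,6,7,8,9,10} 4
  8 to go: {3,4,5,6,7,8,9,10} 5
  9 to go: {2,3,4,5,6,7,8,9,10} 5
  if 0:f drops first: 5 orders

5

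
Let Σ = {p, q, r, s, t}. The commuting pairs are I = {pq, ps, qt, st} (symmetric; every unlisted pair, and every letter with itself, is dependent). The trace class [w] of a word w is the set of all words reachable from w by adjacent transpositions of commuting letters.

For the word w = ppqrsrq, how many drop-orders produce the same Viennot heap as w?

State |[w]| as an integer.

#0=p has no predecessor
#1=p depends on [0:p]
#2=q has no predecessor
#3=r depends on [1:p, 2:q]
#4=s depends on [3:r]
#5=r depends on [4:s]
#6=q depends on [5:r]
sources: [0:p, 2:q]
N(rest) = Σ N(rest − s) over sources s of rest; N(one piece) = 1:
  size 1 → [6]=1
  size 2 → [5,6]=1
  size 3 → [4,5,6]=1
  size 4 → [3,4,5,6]=1
  size 5 → [1,3,4,5,6]=1  [2,3,4,5,6]=1
  first=0(p) contributes 2
  first=2(q) contributes 1
|[w]| = 3

3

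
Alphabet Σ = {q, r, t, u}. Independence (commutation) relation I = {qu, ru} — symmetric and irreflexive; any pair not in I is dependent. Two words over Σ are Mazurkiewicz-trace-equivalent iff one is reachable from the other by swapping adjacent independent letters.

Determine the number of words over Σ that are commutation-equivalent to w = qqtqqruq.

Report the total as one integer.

#0=q has no predecessor
#1=q depends on [0:q]
#2=t depends on [1:q]
#3=q depends on [2:t]
#4=q depends on [3:q]
#5=r depends on [4:q]
#6=u depends on [2:t]
#7=q depends on [5:r]
sources: [0:q]
N(rest) = Σ N(rest − s) over sources s of rest; N(one piece) = 1:
  size 1 → [6]=1  [7]=1
  size 2 → [5,7]=1  [6,7]=2
  size 3 → [4,5,7]=1  [5,6,7]=3
  size 4 → [3,4,5,7]=1  [4,5,6,7]=4
  size 5 → [3,4,5,6,7]=5
  size 6 → [2,3,4,5,6,7]=5
  first=0(q) contributes 5

5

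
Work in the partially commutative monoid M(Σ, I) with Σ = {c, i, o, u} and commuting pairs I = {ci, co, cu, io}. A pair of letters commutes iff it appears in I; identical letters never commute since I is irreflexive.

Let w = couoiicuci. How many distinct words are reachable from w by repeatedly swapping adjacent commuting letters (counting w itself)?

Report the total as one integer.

360

piece 0:c — minimal
piece 1:o — minimal
piece 2:u rests on {1:o}
piece 3:o rests on {2:u}
piece 4:i rests on {2:u}
piece 5:i rests on {4:i}
piece 6:c rests on {0:c}
piece 7:u rests on {3:o, 5:i}
piece 8:c rests on {6:c}
piece 9:i rests on {7:u}
minimal pieces: {0:c, 1:o}
ways to finish when only these pieces remain (= sum over removing one remaining piece with nothing left below it):
  1 left: {8}→1  {9}→1
  2 left: {6,8}→1  {7,9}→1  {8,9}→2
  3 left: {0,6,8}→1  {3,7,9}→1  {5,7,9}→1  {6,8,9}→3  {7,8,9}→3
  4 left: {0,6,8,9}→4  {3,5,7,9}→2  {3,7,8,9}→4  {4,5,7,9}→1  {5,7,8,9}→4  {6,7,8,9}→6
  5 left: {0,6,7,8,9}→10  {3,4,5,7,9}→3  {3,5,7,8,9}→10  {3,6,7,8,9}→10  {4,5,7,8,9}→5  {5,6,7,8,9}→10
  6 left: {0,3,6,7,8,9}→20  {0,5,6,7,8,9}→20  {2,3,4,5,7,9}→3  {3,4,5,7,8,9}→18  {3,5,6,7,8,9}→30  {4,5,6,7,8,9}→15
  7 left: {0,3,5,6,7,8,9}→70  {0,4,5,6,7,8,9}→35  {1,2,3,4,5,7,9}→3  {2,3,4,5,7,8,9}→21  {3,4,5,6,7,8,9}→63
  8 left: {0,3,4,5,6,7,8,9}→168  {1,2,3,4,5,7,8,9}→24  {2,3,4,5,6,7,8,9}→84
  placing 0:c first → 108 extensions
  placing 1:o first → 252 extensions
total linear extensions = 360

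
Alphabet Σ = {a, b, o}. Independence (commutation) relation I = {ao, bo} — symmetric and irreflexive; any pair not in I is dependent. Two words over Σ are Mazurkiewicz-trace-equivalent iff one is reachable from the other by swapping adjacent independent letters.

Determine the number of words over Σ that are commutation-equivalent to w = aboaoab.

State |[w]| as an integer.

drop 0:a onto floor
drop 1:b onto {0:a}
drop 2:o onto floor
drop 3:a onto {1:b}
drop 4:o onto {2:o}
drop 5:a onto {3:a}
drop 6:b onto {5:a}
ground layer = {0:a, 2:o}
drop-orders for the pieces not yet dropped (sum over which currently-grounded one goes next):
  1 to go: {4} 1  {6} 1
  2 to go: {2,4} 1  {4,6} 2  {5,6} 1
  3 to go: {2,4,6} 3  {3,5,6} 1  {4,5,6} 3
  4 to go: {1,3,5,6} 1  {2,4,5,6} 6  {3,4,5,6} 4
  5 to go: {0,1,3,5,6} 1  {1,3,4,5,6} 5  {2,3,4,5,6} 10
  if 0:a drops first: 15 orders
  if 2:o drops first: 6 orders
heap linearizations: 21

21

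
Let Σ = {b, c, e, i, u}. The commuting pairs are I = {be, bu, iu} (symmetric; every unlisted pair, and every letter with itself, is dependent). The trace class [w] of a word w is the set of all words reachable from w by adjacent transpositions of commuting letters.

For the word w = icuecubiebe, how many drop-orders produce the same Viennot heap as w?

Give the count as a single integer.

piece 0:i — minimal
piece 1:c rests on {0:i}
piece 2:u rests on {1:c}
piece 3:e rests on {2:u}
piece 4:c rests on {3:e}
piece 5:u rests on {4:c}
piece 6:b rests on {4:c}
piece 7:i rests on {6:b}
piece 8:e rests on {5:u, 7:i}
piece 9:b rests on {7:i}
piece 10:e rests on {8:e}
minimal pieces: {0:i}
ways to finish when only these pieces remain (= sum over removing one remaining piece with nothing left below it):
  1 left: {9}→1  {10}→1
  2 left: {8,10}→1  {9,10}→2
  3 left: {5,8,10}→1  {8,9,10}→3
  4 left: {5,8,9,10}→4  {7,8,9,10}→3
  5 left: {5,7,8,9,10}→7  {6,7,8,9,10}→3
  6 left: {5,6,7,8,9,10}→10
  7 left: {4,5,6,7,8,9,10}→10
  8 left: {3,4,5,6,7,8,9,10}→10
  9 left: {2,3,4,5,6,7,8,9,10}→10
  placing 0:i first → 10 extensions

10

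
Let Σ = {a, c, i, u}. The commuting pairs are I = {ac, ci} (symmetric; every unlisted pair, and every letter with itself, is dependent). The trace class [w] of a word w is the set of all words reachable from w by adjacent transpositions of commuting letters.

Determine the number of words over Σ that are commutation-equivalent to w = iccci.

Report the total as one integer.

10

drop 0:i onto floor
drop 1:c onto floor
drop 2:c onto {1:c}
drop 3:c onto {2:c}
drop 4:i onto {0:i}
ground layer = {0:i, 1:c}
drop-orders for the pieces not yet dropped (sum over which currently-grounded one goes next):
  1 to go: {3} 1  {4} 1
  2 to go: {0,4} 1  {2,3} 1  {3,4} 2
  3 to go: {0,3,4} 3  {1,2,3} 1  {2,3,4} 3
  if 0:i drops first: 4 orders
  if 1:c drops first: 6 orders
heap linearizations: 10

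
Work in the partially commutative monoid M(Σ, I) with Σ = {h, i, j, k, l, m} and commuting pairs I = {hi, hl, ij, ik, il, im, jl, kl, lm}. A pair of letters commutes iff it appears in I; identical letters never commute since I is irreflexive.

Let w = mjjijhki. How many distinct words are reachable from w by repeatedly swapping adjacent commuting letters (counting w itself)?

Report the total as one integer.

28

0(m) covers ∅
1(j) covers 0:m
2(j) covers 1:j
3(i) covers ∅
4(j) covers 2:j
5(h) covers 4:j
6(k) covers 5:h
7(i) covers 3:i
floor of heap: 0:m, 3:i
completions by unplaced set U, small U first (add the entries for U minus each lowest piece of U):
  |U|=1: {6}:1  {7}:1
  |U|=2: {3,7}:1  {5,6}:1  {6,7}:2
  |U|=3: {3,6,7}:3  {4,5,6}:1  {5,6,7}:3
  |U|=4: {2,4,5,6}:1  {3,5,6,7}:6  {4,5,6,7}:4
  |U|=5: {1,2,4,5,6}:1  {2,4,5,6,7}:5  {3,4,5,6,7}:10
  |U|=6: {0,1,2,4,5,6}:1  {1,2,4,5,6,7}:6  {2,3,4,5,6,7}:15
  start at 0(m): 21
  start at 3(i): 7
sum over floor = 28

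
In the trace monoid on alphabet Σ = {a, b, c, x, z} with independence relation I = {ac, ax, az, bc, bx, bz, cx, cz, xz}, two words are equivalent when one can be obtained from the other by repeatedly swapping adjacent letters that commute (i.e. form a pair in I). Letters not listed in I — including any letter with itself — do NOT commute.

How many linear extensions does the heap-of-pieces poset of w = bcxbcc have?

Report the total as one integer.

0(b) covers ∅
1(c) covers ∅
2(x) covers ∅
3(b) covers 0:b
4(c) covers 1:c
5(c) covers 4:c
floor of heap: 0:b, 1:c, 2:x
completions by unplaced set U, small U first (add the entries for U minus each lowest piece of U):
  |U|=1: {2}:1  {3}:1  {5}:1
  |U|=2: {0,3}:1  {2,3}:2  {2,5}:2  {3,5}:2  {4,5}:1
  |U|=3: {0,2,3}:3  {0,3,5}:3  {1,4,5}:1  {2,3,5}:6  {2,4,5}:3  {3,4,5}:3
  |U|=4: {0,2,3,5}:12  {0,3,4,5}:6  {1,2,4,5}:4  {1,3,4,5}:4  {2,3,4,5}:12
  start at 0(b): 20
  start at 1(c): 30
  start at 2(x): 10
sum over floor = 60

60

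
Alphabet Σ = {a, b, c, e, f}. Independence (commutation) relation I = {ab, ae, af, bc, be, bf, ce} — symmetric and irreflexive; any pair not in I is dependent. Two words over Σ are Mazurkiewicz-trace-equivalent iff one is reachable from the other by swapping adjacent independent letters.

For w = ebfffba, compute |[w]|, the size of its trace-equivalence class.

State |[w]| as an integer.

piece 0:e — minimal
piece 1:b — minimal
piece 2:f rests on {0:e}
piece 3:f rests on {2:f}
piece 4:f rests on {3:f}
piece 5:b rests on {1:b}
piece 6:a — minimal
minimal pieces: {0:e, 1:b, 6:a}
ways to finish when only these pieces remain (= sum over removing one remaining piece with nothing left below it):
  1 left: {4}→1  {5}→1  {6}→1
  2 left: {1,5}→1  {3,4}→1  {4,5}→2  {4,6}→2  {5,6}→2
  3 left: {1,4,5}→3  {1,5,6}→3  {2,3,4}→1  {3,4,5}→3  {3,4,6}→3  {4,5,6}→6
  4 left: {0,2,3,4}→1  {1,3,4,5}→6  {1,4,5,6}→12  {2,3,4,5}→4  {2,3,4,6}→4  {3,4,5,6}→12
  5 left: {0,2,3,4,5}→5  {0,2,3,4,6}→5  {1,2,3,4,5}→10  {1,3,4,5,6}→30  {2,3,4,5,6}→20
  placing 0:e first → 60 extensions
  placing 1:b first → 30 extensions
  placing 6:a first → 15 extensions
total linear extensions = 105

105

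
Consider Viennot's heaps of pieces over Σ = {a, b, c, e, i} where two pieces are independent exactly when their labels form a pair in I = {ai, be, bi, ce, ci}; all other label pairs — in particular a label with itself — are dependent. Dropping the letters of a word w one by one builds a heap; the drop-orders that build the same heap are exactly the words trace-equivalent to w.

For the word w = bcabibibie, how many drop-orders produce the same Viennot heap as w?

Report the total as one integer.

0(b) covers ∅
1(c) covers 0:b
2(a) covers 1:c
3(b) covers 2:a
4(i) covers ∅
5(b) covers 3:b
6(i) covers 4:i
7(b) covers 5:b
8(i) covers 6:i
9(e) covers 2:a, 8:i
floor of heap: 0:b, 4:i
completions by unplaced set U, small U first (add the entries for U minus each lowest piece of U):
  |U|=1: {7}:1  {9}:1
  |U|=2: {5,7}:1  {7,9}:2  {8,9}:1
  |U|=3: {3,5,7}:1  {5,7,9}:3  {6,8,9}:1  {7,8,9}:3
  |U|=4: {3,5,7,9}:4  {4,6,8,9}:1  {5,7,8,9}:6  {6,7,8,9}:4
  |U|=5: {2,3,5,7,9}:4  {3,5,7,8,9}:10  {4,6,7,8,9}:5  {5,6,7,8,9}:10
  |U|=6: {1,2,3,5,7,9}:4  {2,3,5,7,8,9}:14  {3,5,6,7,8,9}:20  {4,5,6,7,8,9}:15
  |U|=7: {0,1,2,3,5,7,9}:4  {1,2,3,5,7,8,9}:18  {2,3,5,6,7,8,9}:34  {3,4,5,6,7,8,9}:35
  |U|=8: {0,1,2,3,5,7,8,9}:22  {1,2,3,5,6,7,8,9}:52  {2,3,4,5,6,7,8,9}:69
  start at 0(b): 121
  start at 4(i): 74
sum over floor = 195

195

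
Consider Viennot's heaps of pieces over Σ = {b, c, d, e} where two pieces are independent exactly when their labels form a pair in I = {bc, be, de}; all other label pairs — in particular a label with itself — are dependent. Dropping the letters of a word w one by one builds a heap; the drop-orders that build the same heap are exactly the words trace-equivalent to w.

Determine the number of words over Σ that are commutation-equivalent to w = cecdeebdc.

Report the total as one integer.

#0=c has no predecessor
#1=e depends on [0:c]
#2=c depends on [1:e]
#3=d depends on [2:c]
#4=e depends on [2:c]
#5=e depends on [4:e]
#6=b depends on [3:d]
#7=d depends on [6:b]
#8=c depends on [5:e, 7:d]
sources: [0:c]
N(rest) = Σ N(rest − s) over sources s of rest; N(one piece) = 1:
  size 1 → [8]=1
  size 2 → [5,8]=1  [7,8]=1
  size 3 → [4,5,8]=1  [5,7,8]=2  [6,7,8]=1
  size 4 → [3,6,7,8]=1  [4,5,7,8]=3  [5,6,7,8]=3
  size 5 → [3,5,6,7,8]=4  [4,5,6,7,8]=6
  size 6 → [3,4,5,6,7,8]=10
  size 7 → [2,3,4,5,6,7,8]=10
  first=0(c) contributes 10

10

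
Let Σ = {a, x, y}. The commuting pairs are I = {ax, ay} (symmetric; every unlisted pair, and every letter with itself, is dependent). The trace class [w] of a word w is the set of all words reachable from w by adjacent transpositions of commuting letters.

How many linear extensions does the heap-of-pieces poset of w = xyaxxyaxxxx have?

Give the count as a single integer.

55

piece 0:x — minimal
piece 1:y rests on {0:x}
piece 2:a — minimal
piece 3:x rests on {1:y}
piece 4:x rests on {3:x}
piece 5:y rests on {4:x}
piece 6:a rests on {2:a}
piece 7:x rests on {5:y}
piece 8:x rests on {7:x}
piece 9:x rests on {8:x}
piece 10:x rests on {9:x}
minimal pieces: {0:x, 2:a}
ways to finish when only these pieces remain (= sum over removing one remaining piece with nothing left below it):
  1 left: {6}→1  {10}→1
  2 left: {2,6}→1  {6,10}→2  {9,10}→1
  3 left: {2,6,10}→3  {6,9,10}→3  {8,9,10}→1
  4 left: {2,6,9,10}→6  {6,8,9,10}→4  {7,8,9,10}→1
  5 left: {2,6,8,9,10}→10  {5,7,8,9,10}→1  {6,7,8,9,10}→5
  6 left: {2,6,7,8,9,10}→15  {4,5,7,8,9,10}→1  {5,6,7,8,9,10}→6
  7 left: {2,5,6,7,8,9,10}→21  {3,4,5,7,8,9,10}→1  {4,5,6,7,8,9,10}→7
  8 left: {1,3,4,5,7,8,9,10}→1  {2,4,5,6,7,8,9,10}→28  {3,4,5,6,7,8,9,10}→8
  9 left: {0,1,3,4,5,7,8,9,10}→1  {1,3,4,5,6,7,8,9,10}→9  {2,3,4,5,6,7,8,9,10}→36
  placing 0:x first → 45 extensions
  placing 2:a first → 10 extensions
total linear extensions = 55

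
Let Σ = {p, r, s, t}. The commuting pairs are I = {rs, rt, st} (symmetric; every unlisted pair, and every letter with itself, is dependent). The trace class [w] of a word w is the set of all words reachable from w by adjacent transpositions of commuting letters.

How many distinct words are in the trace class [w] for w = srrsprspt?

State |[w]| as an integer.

drop 0:s onto floor
drop 1:r onto floor
drop 2:r onto {1:r}
drop 3:s onto {0:s}
drop 4:p onto {2:r, 3:s}
drop 5:r onto {4:p}
drop 6:s onto {4:p}
drop 7:p onto {5:r, 6:s}
drop 8:t onto {7:p}
ground layer = {0:s, 1:r}
drop-orders for the pieces not yet dropped (sum over which currently-grounded one goes next):
  1 to go: {8} 1
  2 to go: {7,8} 1
  3 to go: {5,7,8} 1  {6,7,8} 1
  4 to go: {5,6,7,8} 2
  5 to go: {4,5,6,7,8} 2
  6 to go: {2,4,5,6,7,8} 2  {3,4,5,6,7,8} 2
  7 to go: {0,3,4,5,6,7,8} 2  {1,2,4,5,6,7,8} 2  {2,3,4,5,6,7,8} 4
  if 0:s drops first: 6 orders
  if 1:r drops first: 6 orders
heap linearizations: 12

12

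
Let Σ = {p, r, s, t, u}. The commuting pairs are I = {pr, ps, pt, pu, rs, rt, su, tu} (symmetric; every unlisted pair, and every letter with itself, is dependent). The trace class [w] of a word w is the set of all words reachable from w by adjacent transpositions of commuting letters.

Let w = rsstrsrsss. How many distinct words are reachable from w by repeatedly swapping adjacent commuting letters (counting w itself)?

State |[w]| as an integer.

drop 0:r onto floor
drop 1:s onto floor
drop 2:s onto {1:s}
drop 3:t onto {2:s}
drop 4:r onto {0:r}
drop 5:s onto {3:t}
drop 6:r onto {4:r}
drop 7:s onto {5:s}
drop 8:s onto {7:s}
drop 9:s onto {8:s}
ground layer = {0:r, 1:s}
drop-orders for the pieces not yet dropped (sum over which currently-grounded one goes next):
  1 to go: {6} 1  {9} 1
  2 to go: {4,6} 1  {6,9} 2  {8,9} 1
  3 to go: {0,4,6} 1  {4,6,9} 3  {6,8,9} 3  {7,8,9} 1
  4 to go: {0,4,6,9} 4  {4,6,8,9} 6  {5,7,8,9} 1  {6,7,8,9} 4
  5 to go: {0,4,6,8,9} 10  {3,5,7,8,9} 1  {4,6,7,8,9} 10  {5,6,7,8,9} 5
  6 to go: {0,4,6,7,8,9} 20  {2,3,5,7,8,9} 1  {3,5,6,7,8,9} 6  {4,5,6,7,8,9} 15
  7 to go: {0,4,5,6,7,8,9} 35  {1,2,3,5,7,8,9} 1  {2,3,5,6,7,8,9} 7  {3,4,5,6,7,8,9} 21
  8 to go: {0,3,4,5,6,7,8,9} 56  {1,2,3,5,6,7,8,9} 8  {2,3,4,5,6,7,8,9} 28
  if 0:r drops first: 36 orders
  if 1:s drops first: 84 orders
heap linearizations: 120

120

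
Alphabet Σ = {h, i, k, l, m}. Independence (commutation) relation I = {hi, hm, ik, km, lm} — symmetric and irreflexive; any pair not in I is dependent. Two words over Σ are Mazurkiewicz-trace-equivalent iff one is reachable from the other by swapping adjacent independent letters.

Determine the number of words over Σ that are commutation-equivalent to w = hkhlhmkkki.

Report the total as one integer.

0(h) covers ∅
1(k) covers 0:h
2(h) covers 1:k
3(l) covers 2:h
4(h) covers 3:l
5(m) covers ∅
6(k) covers 4:h
7(k) covers 6:k
8(k) covers 7:k
9(i) covers 3:l, 5:m
floor of heap: 0:h, 5:m
completions by unplaced set U, small U first (add the entries for U minus each lowest piece of U):
  |U|=1: {8}:1  {9}:1
  |U|=2: {5,9}:1  {7,8}:1  {8,9}:2
  |U|=3: {5,8,9}:3  {6,7,8}:1  {7,8,9}:3
  |U|=4: {4,6,7,8}:1  {5,7,8,9}:6  {6,7,8,9}:4
  |U|=5: {4,6,7,8,9}:5  {5,6,7,8,9}:10
  |U|=6: {3,4,6,7,8,9}:5  {4,5,6,7,8,9}:15
  |U|=7: {2,3,4,6,7,8,9}:5  {3,4,5,6,7,8,9}:20
  |U|=8: {1,2,3,4,6,7,8,9}:5  {2,3,4,5,6,7,8,9}:25
  start at 0(h): 30
  start at 5(m): 5
sum over floor = 35

35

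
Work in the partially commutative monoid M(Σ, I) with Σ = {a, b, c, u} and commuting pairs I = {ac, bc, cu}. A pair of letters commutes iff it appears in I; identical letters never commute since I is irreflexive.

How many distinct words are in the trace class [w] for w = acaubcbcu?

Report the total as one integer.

84

0(a) covers ∅
1(c) covers ∅
2(a) covers 0:a
3(u) covers 2:a
4(b) covers 3:u
5(c) covers 1:c
6(b) covers 4:b
7(c) covers 5:c
8(u) covers 6:b
floor of heap: 0:a, 1:c
completions by unplaced set U, small U first (add the entries for U minus each lowest piece of U):
  |U|=1: {7}:1  {8}:1
  |U|=2: {5,7}:1  {6,8}:1  {7,8}:2
  |U|=3: {1,5,7}:1  {4,6,8}:1  {5,7,8}:3  {6,7,8}:3
  |U|=4: {1,5,7,8}:4  {3,4,6,8}:1  {4,6,7,8}:4  {5,6,7,8}:6
  |U|=5: {1,5,6,7,8}:10  {2,3,4,6,8}:1  {3,4,6,7,8}:5  {4,5,6,7,8}:10
  |U|=6: {0,2,3,4,6,8}:1  {1,4,5,6,7,8}:20  {2,3,4,6,7,8}:6  {3,4,5,6,7,8}:15
  |U|=7: {0,2,3,4,6,7,8}:7  {1,3,4,5,6,7,8}:35  {2,3,4,5,6,7,8}:21
  start at 0(a): 56
  start at 1(c): 28
sum over floor = 84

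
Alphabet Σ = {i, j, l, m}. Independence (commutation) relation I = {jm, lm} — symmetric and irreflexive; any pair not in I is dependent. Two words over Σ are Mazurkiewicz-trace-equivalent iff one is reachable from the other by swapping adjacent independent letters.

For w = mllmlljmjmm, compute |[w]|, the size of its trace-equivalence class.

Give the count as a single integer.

0(m) covers ∅
1(l) covers ∅
2(l) covers 1:l
3(m) covers 0:m
4(l) covers 2:l
5(l) covers 4:l
6(j) covers 5:l
7(m) covers 3:m
8(j) covers 6:j
9(m) covers 7:m
10(m) covers 9:m
floor of heap: 0:m, 1:l
completions by unplaced set U, small U first (add the entries for U minus each lowest piece of U):
  |U|=1: {8}:1  {10}:1
  |U|=2: {6,8}:1  {8,10}:2  {9,10}:1
  |U|=3: {5,6,8}:1  {6,8,10}:3  {7,9,10}:1  {8,9,10}:3
  |U|=4: {3,7,9,10}:1  {4,5,6,8}:1  {5,6,8,10}:4  {6,8,9,10}:6  {7,8,9,10}:4
  |U|=5: {0,3,7,9,10}:1  {2,4,5,6,8}:1  {3,7,8,9,10}:5  {4,5,6,8,10}:5  {5,6,8,9,10}:10  {6,7,8,9,10}:10
  |U|=6: {0,3,7,8,9,10}:6  {1,2,4,5,6,8}:1  {2,4,5,6,8,10}:6  {3,6,7,8,9,10}:15  {4,5,6,8,9,10}:15  {5,6,7,8,9,10}:20
  |U|=7: {0,3,6,7,8,9,10}:21  {1,2,4,5,6,8,10}:7  {2,4,5,6,8,9,10}:21  {3,5,6,7,8,9,10}:35  {4,5,6,7,8,9,10}:35
  |U|=8: {0,3,5,6,7,8,9,10}:56  {1,2,4,5,6,8,9,10}:28  {2,4,5,6,7,8,9,10}:56  {3,4,5,6,7,8,9,10}:70
  |U|=9: {0,3,4,5,6,7,8,9,10}:126  {1,2,4,5,6,7,8,9,10}:84  {2,3,4,5,6,7,8,9,10}:126
  start at 0(m): 210
  start at 1(l): 252
sum over floor = 462

462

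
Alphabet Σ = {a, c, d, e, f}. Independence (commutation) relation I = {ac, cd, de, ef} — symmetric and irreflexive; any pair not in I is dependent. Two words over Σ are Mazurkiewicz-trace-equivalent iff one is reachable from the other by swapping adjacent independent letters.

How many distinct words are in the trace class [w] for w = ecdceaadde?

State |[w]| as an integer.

drop 0:e onto floor
drop 1:c onto {0:e}
drop 2:d onto floor
drop 3:c onto {1:c}
drop 4:e onto {3:c}
drop 5:a onto {2:d, 4:e}
drop 6:a onto {5:a}
drop 7:d onto {6:a}
drop 8:d onto {7:d}
drop 9:e onto {6:a}
ground layer = {0:e, 2:d}
drop-orders for the pieces not yet dropped (sum over which currently-grounded one goes next):
  1 to go: {8} 1  {9} 1
  2 to go: {7,8} 1  {8,9} 2
  3 to go: {7,8,9} 3
  4 to go: {6,7,8,9} 3
  5 to go: {5,6,7,8,9} 3
  6 to go: {2,5,6,7,8,9} 3  {4,5,6,7,8,9} 3
  7 to go: {2,4,5,6,7,8,9} 6  {3,4,5,6,7,8,9} 3
  8 to go: {1,3,4,5,6,7,8,9} 3  {2,3,4,5,6,7,8,9} 9
  if 0:e drops first: 12 orders
  if 2:d drops first: 3 orders
heap linearizations: 15

15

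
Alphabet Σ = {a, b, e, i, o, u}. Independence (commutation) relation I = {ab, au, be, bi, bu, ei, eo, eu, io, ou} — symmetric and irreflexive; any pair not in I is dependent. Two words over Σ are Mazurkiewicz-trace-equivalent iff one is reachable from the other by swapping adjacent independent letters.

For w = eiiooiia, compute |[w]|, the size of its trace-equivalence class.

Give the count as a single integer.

#0=e has no predecessor
#1=i has no predecessor
#2=i depends on [1:i]
#3=o has no predecessor
#4=o depends on [3:o]
#5=i depends on [2:i]
#6=i depends on [5:i]
#7=a depends on [0:e, 4:o, 6:i]
sources: [0:e, 1:i, 3:o]
N(rest) = Σ N(rest − s) over sources s of rest; N(one piece) = 1:
  size 1 → [7]=1
  size 2 → [0,7]=1  [4,7]=1  [6,7]=1
  size 3 → [0,4,7]=2  [0,6,7]=2  [3,4,7]=1  [4,6,7]=2  [5,6,7]=1
  size 4 → [0,3,4,7]=3  [0,4,6,7]=6  [0,5,6,7]=3  [2,5,6,7]=1  [3,4,6,7]=3  [4,5,6,7]=3
  size 5 → [0,2,5,6,7]=4  [0,3,4,6,7]=12  [0,4,5,6,7]=12  [1,2,5,6,7]=1  [2,4,5,6,7]=4  [3,4,5,6,7]=6
  size 6 → [0,1,2,5,6,7]=5  [0,2,4,5,6,7]=20  [0,3,4,5,6,7]=30  [1,2,4,5,6,7]=5  [2,3,4,5,6,7]=10
  first=0(e) contributes 15
  first=1(i) contributes 60
  first=3(o) contributes 30
|[w]| = 105

105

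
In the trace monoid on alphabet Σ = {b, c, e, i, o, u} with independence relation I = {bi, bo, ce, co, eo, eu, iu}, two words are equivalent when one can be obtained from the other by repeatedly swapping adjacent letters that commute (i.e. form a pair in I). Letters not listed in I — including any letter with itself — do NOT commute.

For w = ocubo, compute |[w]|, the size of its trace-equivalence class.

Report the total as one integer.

4

drop 0:o onto floor
drop 1:c onto floor
drop 2:u onto {0:o, 1:c}
drop 3:b onto {2:u}
drop 4:o onto {2:u}
ground layer = {0:o, 1:c}
drop-orders for the pieces not yet dropped (sum over which currently-grounded one goes next):
  1 to go: {3} 1  {4} 1
  2 to go: {3,4} 2
  3 to go: {2,3,4} 2
  if 0:o drops first: 2 orders
  if 1:c drops first: 2 orders
heap linearizations: 4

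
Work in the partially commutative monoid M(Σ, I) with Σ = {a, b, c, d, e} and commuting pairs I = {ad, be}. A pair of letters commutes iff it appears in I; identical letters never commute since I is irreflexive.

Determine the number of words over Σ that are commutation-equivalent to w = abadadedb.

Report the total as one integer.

#0=a has no predecessor
#1=b depends on [0:a]
#2=a depends on [1:b]
#3=d depends on [1:b]
#4=a depends on [2:a]
#5=d depends on [3:d]
#6=e depends on [4:a, 5:d]
#7=d depends on [6:e]
#8=b depends on [7:d]
sources: [0:a]
N(rest) = Σ N(rest − s) over sources s of rest; N(one piece) = 1:
  size 1 → [8]=1
  size 2 → [7,8]=1
  size 3 → [6,7,8]=1
  size 4 → [4,6,7,8]=1  [5,6,7,8]=1
  size 5 → [2,4,6,7,8]=1  [3,5,6,7,8]=1  [4,5,6,7,8]=2
  size 6 → [2,4,5,6,7,8]=3  [3,4,5,6,7,8]=3
  size 7 → [2,3,4,5,6,7,8]=6
  first=0(a) contributes 6

6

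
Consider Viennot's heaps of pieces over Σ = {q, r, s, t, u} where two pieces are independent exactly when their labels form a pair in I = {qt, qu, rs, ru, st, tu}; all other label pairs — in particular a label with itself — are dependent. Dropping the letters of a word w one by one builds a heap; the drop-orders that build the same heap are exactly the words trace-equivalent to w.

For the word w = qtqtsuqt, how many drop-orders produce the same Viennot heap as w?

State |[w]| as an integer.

drop 0:q onto floor
drop 1:t onto floor
drop 2:q onto {0:q}
drop 3:t onto {1:t}
drop 4:s onto {2:q}
drop 5:u onto {4:s}
drop 6:q onto {4:s}
drop 7:t onto {3:t}
ground layer = {0:q, 1:t}
drop-orders for the pieces not yet dropped (sum over which currently-grounded one goes next):
  1 to go: {5} 1  {6} 1  {7} 1
  2 to go: {3,7} 1  {5,6} 2  {5,7} 2  {6,7} 2
  3 to go: {1,3,7} 1  {3,5,7} 3  {3,6,7} 3  {4,5,6} 2  {5,6,7} 6
  4 to go: {1,3,5,7} 4  {1,3,6,7} 4  {2,4,5,6} 2  {3,5,6,7} 12  {4,5,6,7} 8
  5 to go: {0,2,4,5,6} 2  {1,3,5,6,7} 20  {2,4,5,6,7} 10  {3,4,5,6,7} 20
  6 to go: {0,2,4,5,6,7} 12  {1,3,4,5,6,7} 40  {2,3,4,5,6,7} 30
  if 0:q drops first: 70 orders
  if 1:t drops first: 42 orders
heap linearizations: 112

112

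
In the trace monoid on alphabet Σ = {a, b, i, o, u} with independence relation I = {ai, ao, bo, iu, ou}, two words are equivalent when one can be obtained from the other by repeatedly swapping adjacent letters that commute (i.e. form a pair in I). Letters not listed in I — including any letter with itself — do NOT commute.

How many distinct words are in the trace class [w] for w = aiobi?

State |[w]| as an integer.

piece 0:a — minimal
piece 1:i — minimal
piece 2:o rests on {1:i}
piece 3:b rests on {0:a, 1:i}
piece 4:i rests on {2:o, 3:b}
minimal pieces: {0:a, 1:i}
ways to finish when only these pieces remain (= sum over removing one remaining piece with nothing left below it):
  1 left: {4}→1
  2 left: {2,4}→1  {3,4}→1
  3 left: {0,3,4}→1  {2,3,4}→2
  placing 0:a first → 2 extensions
  placing 1:i first → 3 extensions
total linear extensions = 5

5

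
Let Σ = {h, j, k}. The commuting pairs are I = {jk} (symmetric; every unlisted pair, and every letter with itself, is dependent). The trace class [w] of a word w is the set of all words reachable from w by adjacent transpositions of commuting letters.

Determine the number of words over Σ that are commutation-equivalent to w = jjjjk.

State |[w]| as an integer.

piece 0:j — minimal
piece 1:j rests on {0:j}
piece 2:j rests on {1:j}
piece 3:j rests on {2:j}
piece 4:k — minimal
minimal pieces: {0:j, 4:k}
ways to finish when only these pieces remain (= sum over removing one remaining piece with nothing left below it):
  1 left: {3}→1  {4}→1
  2 left: {2,3}→1  {3,4}→2
  3 left: {1,2,3}→1  {2,3,4}→3
  placing 0:j first → 4 extensions
  placing 4:k first → 1 extensions
total linear extensions = 5

5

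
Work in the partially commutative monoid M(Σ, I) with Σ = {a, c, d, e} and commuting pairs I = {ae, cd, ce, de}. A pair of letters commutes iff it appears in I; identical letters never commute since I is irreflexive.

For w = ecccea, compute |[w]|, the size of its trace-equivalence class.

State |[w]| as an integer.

drop 0:e onto floor
drop 1:c onto floor
drop 2:c onto {1:c}
drop 3:c onto {2:c}
drop 4:e onto {0:e}
drop 5:a onto {3:c}
ground layer = {0:e, 1:c}
drop-orders for the pieces not yet dropped (sum over which currently-grounded one goes next):
  1 to go: {4} 1  {5} 1
  2 to go: {0,4} 1  {3,5} 1  {4,5} 2
  3 to go: {0,4,5} 3  {2,3,5} 1  {3,4,5} 3
  4 to go: {0,3,4,5} 6  {1,2,3,5} 1  {2,3,4,5} 4
  if 0:e drops first: 5 orders
  if 1:c drops first: 10 orders
heap linearizations: 15

15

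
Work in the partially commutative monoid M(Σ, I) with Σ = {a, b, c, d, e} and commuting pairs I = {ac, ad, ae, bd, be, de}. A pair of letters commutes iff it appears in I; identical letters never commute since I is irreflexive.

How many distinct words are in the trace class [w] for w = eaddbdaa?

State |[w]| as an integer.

280

piece 0:e — minimal
piece 1:a — minimal
piece 2:d — minimal
piece 3:d rests on {2:d}
piece 4:b rests on {1:a}
piece 5:d rests on {3:d}
piece 6:a rests on {4:b}
piece 7:a rests on {6:a}
minimal pieces: {0:e, 1:a, 2:d}
ways to finish when only these pieces remain (= sum over removing one remaining piece with nothing left below it):
  1 left: {0}→1  {5}→1  {7}→1
  2 left: {0,5}→2  {0,7}→2  {3,5}→1  {5,7}→2  {6,7}→1
  3 left: {0,3,5}→3  {0,5,7}→6  {0,6,7}→3  {2,3,5}→1  {3,5,7}→3  {4,6,7}→1  {5,6,7}→3
  4 left: {0,2,3,5}→4  {0,3,5,7}→12  {0,4,6,7}→4  {0,5,6,7}→12  {1,4,6,7}→1  {2,3,5,7}→4  {3,5,6,7}→6  {4,5,6,7}→4
  5 left: {0,1,4,6,7}→5  {0,2,3,5,7}→20  {0,3,5,6,7}→30  {0,4,5,6,7}→20  {1,4,5,6,7}→5  {2,3,5,6,7}→10  {3,4,5,6,7}→10
  6 left: {0,1,4,5,6,7}→30  {0,2,3,5,6,7}→60  {0,3,4,5,6,7}→60  {1,3,4,5,6,7}→15  {2,3,4,5,6,7}→20
  placing 0:e first → 35 extensions
  placing 1:a first → 140 extensions
  placing 2:d first → 105 extensions
total linear extensions = 280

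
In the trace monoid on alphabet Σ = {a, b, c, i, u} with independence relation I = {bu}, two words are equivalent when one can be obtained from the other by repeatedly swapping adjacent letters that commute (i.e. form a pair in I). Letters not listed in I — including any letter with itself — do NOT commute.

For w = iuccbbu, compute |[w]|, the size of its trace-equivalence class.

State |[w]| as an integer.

3

#0=i has no predecessor
#1=u depends on [0:i]
#2=c depends on [1:u]
#3=c depends on [2:c]
#4=b depends on [3:c]
#5=b depends on [4:b]
#6=u depends on [3:c]
sources: [0:i]
N(rest) = Σ N(rest − s) over sources s of rest; N(one piece) = 1:
  size 1 → [5]=1  [6]=1
  size 2 → [4,5]=1  [5,6]=2
  size 3 → [4,5,6]=3
  size 4 → [3,4,5,6]=3
  size 5 → [2,3,4,5,6]=3
  first=0(i) contributes 3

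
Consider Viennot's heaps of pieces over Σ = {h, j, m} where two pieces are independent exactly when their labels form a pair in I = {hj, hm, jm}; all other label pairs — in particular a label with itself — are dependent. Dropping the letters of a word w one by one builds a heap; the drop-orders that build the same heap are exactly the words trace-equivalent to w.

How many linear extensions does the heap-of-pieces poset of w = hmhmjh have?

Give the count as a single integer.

drop 0:h onto floor
drop 1:m onto floor
drop 2:h onto {0:h}
drop 3:m onto {1:m}
drop 4:j onto floor
drop 5:h onto {2:h}
ground layer = {0:h, 1:m, 4:j}
drop-orders for the pieces not yet dropped (sum over which currently-grounded one goes next):
  1 to go: {3} 1  {4} 1  {5} 1
  2 to go: {1,3} 1  {2,5} 1  {3,4} 2  {3,5} 2  {4,5} 2
  3 to go: {0,2,5} 1  {1,3,4} 3  {1,3,5} 3  {2,3,5} 3  {2,4,5} 3  {3,4,5} 6
  4 to go: {0,2,3,5} 4  {0,2,4,5} 4  {1,2,3,5} 6  {1,3,4,5} 12  {2,3,4,5} 12
  if 0:h drops first: 30 orders
  if 1:m drops first: 20 orders
  if 4:j drops first: 10 orders
heap linearizations: 60

60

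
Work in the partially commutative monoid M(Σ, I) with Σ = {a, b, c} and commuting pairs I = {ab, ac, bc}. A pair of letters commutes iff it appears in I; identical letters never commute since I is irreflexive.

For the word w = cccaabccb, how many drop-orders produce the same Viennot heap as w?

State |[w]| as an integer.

drop 0:c onto floor
drop 1:c onto {0:c}
drop 2:c onto {1:c}
drop 3:a onto floor
drop 4:a onto {3:a}
drop 5:b onto floor
drop 6:c onto {2:c}
drop 7:c onto {6:c}
drop 8:b onto {5:b}
ground layer = {0:c, 3:a, 5:b}
drop-orders for the pieces not yet dropped (sum over which currently-grounded one goes next):
  1 to go: {4} 1  {7} 1  {8} 1
  2 to go: {3,4} 1  {4,7} 2  {4,8} 2  {5,8} 1  {6,7} 1  {7,8} 2
  3 to go: {2,6,7} 1  {3,4,7} 3  {3,4,8} 3  {4,5,8} 3  {4,6,7} 3  {4,7,8} 6  {5,7,8} 3  {6,7,8} 3
  4 to go: {1,2,6,7} 1  {2,4,6,7} 4  {2,6,7,8} 4  {3,4,5,8} 6  {3,4,6,7} 6  {3,4,7,8} 12  {4,5,7,8} 12  {4,6,7,8} 12  {5,6,7,8} 6
  5 to go: {0,1,2,6,7} 1  {1,2,4,6,7} 5  {1,2,6,7,8} 5  {2,3,4,6,7} 10  {2,4,6,7,8} 20  {2,5,6,7,8} 10  {3,4,5,7,8} 30  {3,4,6,7,8} 30  {4,5,6,7,8} 30
  6 to go: {0,1,2,4,6,7} 6  {0,1,2,6,7,8} 6  {1,2,3,4,6,7} 15  {1,2,4,6,7,8} 30  {1,2,5,6,7,8} 15  {2,3,4,6,7,8} 60  {2,4,5,6,7,8} 60  {3,4,5,6,7,8} 90
  7 to go: {0,1,2,3,4,6,7} 21  {0,1,2,4,6,7,8} 42  {0,1,2,5,6,7,8} 21  {1,2,3,4,6,7,8} 105  {1,2,4,5,6,7,8} 105  {2,3,4,5,6,7,8} 210
  if 0:c drops first: 420 orders
  if 3:a drops first: 168 orders
  if 5:b drops first: 168 orders
heap linearizations: 756

756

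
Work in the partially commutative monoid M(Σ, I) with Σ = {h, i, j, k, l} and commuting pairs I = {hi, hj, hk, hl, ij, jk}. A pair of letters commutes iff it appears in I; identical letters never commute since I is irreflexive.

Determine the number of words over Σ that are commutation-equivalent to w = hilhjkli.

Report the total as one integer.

#0=h has no predecessor
#1=i has no predecessor
#2=l depends on [1:i]
#3=h depends on [0:h]
#4=j depends on [2:l]
#5=k depends on [2:l]
#6=l depends on [4:j, 5:k]
#7=i depends on [6:l]
sources: [0:h, 1:i]
N(rest) = Σ N(rest − s) over sources s of rest; N(one piece) = 1:
  size 1 → [3]=1  [7]=1
  size 2 → [0,3]=1  [3,7]=2  [6,7]=1
  size 3 → [0,3,7]=3  [3,6,7]=3  [4,6,7]=1  [5,6,7]=1
  size 4 → [0,3,6,7]=6  [3,4,6,7]=4  [3,5,6,7]=4  [4,5,6,7]=2
  size 5 → [0,3,4,6,7]=10  [0,3,5,6,7]=10  [2,4,5,6,7]=2  [3,4,5,6,7]=10
  size 6 → [0,3,4,5,6,7]=30  [1,2,4,5,6,7]=2  [2,3,4,5,6,7]=12
  first=0(h) contributes 14
  first=1(i) contributes 42
|[w]| = 56

56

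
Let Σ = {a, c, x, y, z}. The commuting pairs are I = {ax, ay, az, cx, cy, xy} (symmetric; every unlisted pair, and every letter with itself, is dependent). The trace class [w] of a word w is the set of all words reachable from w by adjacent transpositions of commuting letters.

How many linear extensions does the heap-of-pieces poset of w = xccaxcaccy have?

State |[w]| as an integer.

drop 0:x onto floor
drop 1:c onto floor
drop 2:c onto {1:c}
drop 3:a onto {2:c}
drop 4:x onto {0:x}
drop 5:c onto {3:a}
drop 6:a onto {5:c}
drop 7:c onto {6:a}
drop 8:c onto {7:c}
drop 9:y onto floor
ground layer = {0:x, 1:c, 9:y}
drop-orders for the pieces not yet dropped (sum over which currently-grounded one goes next):
  1 to go: {4} 1  {8} 1  {9} 1
  2 to go: {0,4} 1  {4,8} 2  {4,9} 2  {7,8} 1  {8,9} 2
  3 to go: {0,4,8} 3  {0,4,9} 3  {4,7,8} 3  {4,8,9} 6  {6,7,8} 1  {7,8,9} 3
  4 to go: {0,4,7,8} 6  {0,4,8,9} 12  {4,6,7,8} 4  {4,7,8,9} 12  {5,6,7,8} 1  {6,7,8,9} 4
  5 to go: {0,4,6,7,8} 10  {0,4,7,8,9} 30  {3,5,6,7,8} 1  {4,5,6,7,8} 5  {4,6,7,8,9} 20  {5,6,7,8,9} 5
  6 to go: {0,4,5,6,7,8} 15  {0,4,6,7,8,9} 60  {2,3,5,6,7,8} 1  {3,4,5,6,7,8} 6  {3,5,6,7,8,9} 6  {4,5,6,7,8,9} 30
  7 to go: {0,3,4,5,6,7,8} 21  {0,4,5,6,7,8,9} 105  {1,2,3,5,6,7,8} 1  {2,3,4,5,6,7,8} 7  {2,3,5,6,7,8,9} 7  {3,4,5,6,7,8,9} 42
  8 to go: {0,2,3,4,5,6,7,8} 28  {0,3,4,5,6,7,8,9} 168  {1,2,3,4,5,6,7,8} 8  {1,2,3,5,6,7,8,9} 8  {2,3,4,5,6,7,8,9} 56
  if 0:x drops first: 72 orders
  if 1:c drops first: 252 orders
  if 9:y drops first: 36 orders
heap linearizations: 360

360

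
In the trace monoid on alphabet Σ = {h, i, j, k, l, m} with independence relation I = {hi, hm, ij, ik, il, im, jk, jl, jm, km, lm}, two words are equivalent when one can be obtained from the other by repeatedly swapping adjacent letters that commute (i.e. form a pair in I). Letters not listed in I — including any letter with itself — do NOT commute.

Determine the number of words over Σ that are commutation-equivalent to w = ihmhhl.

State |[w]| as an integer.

drop 0:i onto floor
drop 1:h onto floor
drop 2:m onto floor
drop 3:h onto {1:h}
drop 4:h onto {3:h}
drop 5:l onto {4:h}
ground layer = {0:i, 1:h, 2:m}
drop-orders for the pieces not yet dropped (sum over which currently-grounded one goes next):
  1 to go: {0} 1  {2} 1  {5} 1
  2 to go: {0,2} 2  {0,5} 2  {2,5} 2  {4,5} 1
  3 to go: {0,2,5} 6  {0,4,5} 3  {2,4,5} 3  {3,4,5} 1
  4 to go: {0,2,4,5} 12  {0,3,4,5} 4  {1,3,4,5} 1  {2,3,4,5} 4
  if 0:i drops first: 5 orders
  if 1:h drops first: 20 orders
  if 2:m drops first: 5 orders
heap linearizations: 30

30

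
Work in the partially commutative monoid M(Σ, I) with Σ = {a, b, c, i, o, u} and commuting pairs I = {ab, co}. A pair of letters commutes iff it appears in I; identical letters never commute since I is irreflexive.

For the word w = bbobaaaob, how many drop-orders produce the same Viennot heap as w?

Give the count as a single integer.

#0=b has no predecessor
#1=b depends on [0:b]
#2=o depends on [1:b]
#3=b depends on [2:o]
#4=a depends on [2:o]
#5=a depends on [4:a]
#6=a depends on [5:a]
#7=o depends on [3:b, 6:a]
#8=b depends on [7:o]
sources: [0:b]
N(rest) = Σ N(rest − s) over sources s of rest; N(one piece) = 1:
  size 1 → [8]=1
  size 2 → [7,8]=1
  size 3 → [3,7,8]=1  [6,7,8]=1
  size 4 → [3,6,7,8]=2  [5,6,7,8]=1
  size 5 → [3,5,6,7,8]=3  [4,5,6,7,8]=1
  size 6 → [3,4,5,6,7,8]=4
  size 7 → [2,3,4,5,6,7,8]=4
  first=0(b) contributes 4

4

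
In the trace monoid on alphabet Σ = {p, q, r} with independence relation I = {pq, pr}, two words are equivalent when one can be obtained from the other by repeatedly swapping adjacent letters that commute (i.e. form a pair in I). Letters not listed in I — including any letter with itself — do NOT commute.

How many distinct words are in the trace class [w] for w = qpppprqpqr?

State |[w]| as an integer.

piece 0:q — minimal
piece 1:p — minimal
piece 2:p rests on {1:p}
piece 3:p rests on {2:p}
piece 4:p rests on {3:p}
piece 5:r rests on {0:q}
piece 6:q rests on {5:r}
piece 7:p rests on {4:p}
piece 8:q rests on {6:q}
piece 9:r rests on {8:q}
minimal pieces: {0:q, 1:p}
ways to finish when only these pieces remain (= sum over removing one remaining piece with nothing left below it):
  1 left: {7}→1  {9}→1
  2 left: {4,7}→1  {7,9}→2  {8,9}→1
  3 left: {3,4,7}→1  {4,7,9}→3  {6,8,9}→1  {7,8,9}→3
  4 left: {2,3,4,7}→1  {3,4,7,9}→4  {4,7,8,9}→6  {5,6,8,9}→1  {6,7,8,9}→4
  5 left: {0,5,6,8,9}→1  {1,2,3,4,7}→1  {2,3,4,7,9}→5  {3,4,7,8,9}→10  {4,6,7,8,9}→10  {5,6,7,8,9}→5
  6 left: {0,5,6,7,8,9}→6  {1,2,3,4,7,9}→6  {2,3,4,7,8,9}→15  {3,4,6,7,8,9}→20  {4,5,6,7,8,9}→15
  7 left: {0,4,5,6,7,8,9}→21  {1,2,3,4,7,8,9}→21  {2,3,4,6,7,8,9}→35  {3,4,5,6,7,8,9}→35
  8 left: {0,3,4,5,6,7,8,9}→56  {1,2,3,4,6,7,8,9}→56  {2,3,4,5,6,7,8,9}→70
  placing 0:q first → 126 extensions
  placing 1:p first → 126 extensions
total linear extensions = 252

252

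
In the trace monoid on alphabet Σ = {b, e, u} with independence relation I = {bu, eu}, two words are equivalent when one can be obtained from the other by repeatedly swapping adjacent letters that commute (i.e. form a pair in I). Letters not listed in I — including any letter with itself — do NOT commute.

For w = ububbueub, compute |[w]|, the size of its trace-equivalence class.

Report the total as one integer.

126

0(u) covers ∅
1(b) covers ∅
2(u) covers 0:u
3(b) covers 1:b
4(b) covers 3:b
5(u) covers 2:u
6(e) covers 4:b
7(u) covers 5:u
8(b) covers 6:e
floor of heap: 0:u, 1:b
completions by unplaced set U, small U first (add the entries for U minus each lowest piece of U):
  |U|=1: {7}:1  {8}:1
  |U|=2: {5,7}:1  {6,8}:1  {7,8}:2
  |U|=3: {2,5,7}:1  {4,6,8}:1  {5,7,8}:3  {6,7,8}:3
  |U|=4: {0,2,5,7}:1  {2,5,7,8}:4  {3,4,6,8}:1  {4,6,7,8}:4  {5,6,7,8}:6
  |U|=5: {0,2,5,7,8}:5  {1,3,4,6,8}:1  {2,5,6,7,8}:10  {3,4,6,7,8}:5  {4,5,6,7,8}:10
  |U|=6: {0,2,5,6,7,8}:15  {1,3,4,6,7,8}:6  {2,4,5,6,7,8}:20  {3,4,5,6,7,8}:15
  |U|=7: {0,2,4,5,6,7,8}:35  {1,3,4,5,6,7,8}:21  {2,3,4,5,6,7,8}:35
  start at 0(u): 56
  start at 1(b): 70
sum over floor = 126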